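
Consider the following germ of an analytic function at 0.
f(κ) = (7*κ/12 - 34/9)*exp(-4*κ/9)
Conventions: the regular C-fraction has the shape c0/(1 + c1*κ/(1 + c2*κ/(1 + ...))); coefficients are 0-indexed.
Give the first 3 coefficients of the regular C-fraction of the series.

Taylor coefficients (expand at 0): a_0 = -34/9, a_1 = 733/324, a_2 = -461/729.
c0 = a_0 = -34/9. Peel one level at a time: if S = 1 + c*κ/S' with S'(0) = 1, then c is the κ-coefficient of S and S' = c*κ/(S - 1).
S_1 = c0/f = 1 + (733/1224)*κ + (286505/1498176)*κ^2 + ...; c1 = 733/1224.
S_2 = c1*κ/(S_1 - 1) = 1 + (-286505/897192)*κ + ...; c2 = -286505/897192.

The regular C-fraction coefficients are [-34/9, 733/1224, -286505/897192].


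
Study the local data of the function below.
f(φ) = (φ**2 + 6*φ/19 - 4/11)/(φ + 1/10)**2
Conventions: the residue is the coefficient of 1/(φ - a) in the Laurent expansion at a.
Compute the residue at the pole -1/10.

The residue is 11/95.

At the order-2 pole -1/10 set g(φ) = (φ - (-1/10))^2*f(φ) = φ**2 + 6*φ/19 - 4/11.
Order-2 pole: residue = g'(a); g'(-1/10) = 11/95, so the residue is 11/95.


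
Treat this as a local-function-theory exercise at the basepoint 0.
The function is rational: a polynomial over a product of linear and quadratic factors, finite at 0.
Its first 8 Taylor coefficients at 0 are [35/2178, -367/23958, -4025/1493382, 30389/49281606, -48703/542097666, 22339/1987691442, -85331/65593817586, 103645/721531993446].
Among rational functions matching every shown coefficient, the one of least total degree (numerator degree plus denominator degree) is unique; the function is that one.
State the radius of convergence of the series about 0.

No rational of total degree below 4 reproduces all 8 coefficients; solving the [2/2] Pade equations on them gives f(λ) = (-11*λ**2/17 - 3*λ/2 + 35/18)/(λ + 11)**2, whose expansion matches every shown term.
Denominator factor (λ + 11)^2: pole of order 2 at -11, modulus 11.
The radius of convergence is the smallest modulus among the singular points: 11.

The radius of convergence is 11.


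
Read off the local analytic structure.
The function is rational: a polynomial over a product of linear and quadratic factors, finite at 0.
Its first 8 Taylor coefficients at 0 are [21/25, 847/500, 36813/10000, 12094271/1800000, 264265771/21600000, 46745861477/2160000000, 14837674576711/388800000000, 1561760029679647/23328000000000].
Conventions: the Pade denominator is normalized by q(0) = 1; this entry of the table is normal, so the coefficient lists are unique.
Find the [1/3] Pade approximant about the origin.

The Pade approximant has numerator coefficients [21/25, 63/4150]; denominator coefficients [1, -9953/4980, -52589/149400, 54899/37350].

Taylor coefficients needed (read off): a_0 = 21/25, a_1 = 847/500, a_2 = 36813/10000, a_3 = 12094271/1800000, a_4 = 264265771/21600000.
Write the denominator as Q(ζ) = 1 + q1*ζ + q2*ζ^2 + q3*ζ^3. Requiring Q*f - P = O(ζ^5) with deg P <= 1 kills the coefficients of ζ^2..ζ^4 in Q*f:
  ζ^2: a_2 + q1*a_1 + q2*a_0 = 0, i.e. 36813/10000 + (847/500)*q1 + (21/25)*q2 = 0.
  ζ^3: a_3 + q1*a_2 + q2*a_1 + q3*a_0 = 0, i.e. 12094271/1800000 + (36813/10000)*q1 + (847/500)*q2 + (21/25)*q3 = 0.
  ζ^4: a_4 + q1*a_3 + q2*a_2 + q3*a_1 = 0, i.e. 264265771/21600000 + (12094271/1800000)*q1 + (36813/10000)*q2 + (847/500)*q3 = 0.
Solving this linear system: q1 = -9953/4980, q2 = -52589/149400, q3 = 54899/37350.
The numerator is Q*f truncated at degree 1: P0 = a_0 = 21/25; P1 = a_1 + q1*a_0 = 63/4150.


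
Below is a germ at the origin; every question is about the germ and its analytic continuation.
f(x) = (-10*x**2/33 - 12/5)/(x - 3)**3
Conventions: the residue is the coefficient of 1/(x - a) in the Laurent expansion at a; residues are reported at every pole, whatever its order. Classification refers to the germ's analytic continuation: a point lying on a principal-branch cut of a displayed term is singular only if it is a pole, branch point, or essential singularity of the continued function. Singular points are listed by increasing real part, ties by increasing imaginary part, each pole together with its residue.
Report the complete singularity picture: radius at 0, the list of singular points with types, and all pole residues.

Denominator factor (x - 3)^3: pole of order 3 at 3, modulus 3.
The radius of convergence is the smallest modulus among the singular points: 3.
At the order-3 pole 3 set g(x) = (x - (3))^3*f(x) = -10*x**2/33 - 12/5.
Order-3 pole: residue = g''(a)/2; g''(3) = -20/33, so the residue is -10/33.

Radius of convergence at 0: 3.
At 3: a pole of order 3; residue -10/33.


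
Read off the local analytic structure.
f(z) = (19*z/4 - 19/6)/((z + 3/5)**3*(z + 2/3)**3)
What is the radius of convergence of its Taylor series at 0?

The radius of convergence is 3/5.

Denominator factor (z + 2/3)^3: pole of order 3 at -2/3, modulus 2/3.
Denominator factor (z + 3/5)^3: pole of order 3 at -3/5, modulus 3/5.
The radius of convergence is the smallest modulus among the singular points: 3/5.


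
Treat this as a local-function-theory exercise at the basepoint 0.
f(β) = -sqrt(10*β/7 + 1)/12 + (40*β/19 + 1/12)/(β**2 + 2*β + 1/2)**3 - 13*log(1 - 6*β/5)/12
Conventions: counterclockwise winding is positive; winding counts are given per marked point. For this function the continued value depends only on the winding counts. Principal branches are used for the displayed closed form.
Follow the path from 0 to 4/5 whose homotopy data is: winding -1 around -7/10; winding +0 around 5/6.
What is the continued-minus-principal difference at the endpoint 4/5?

Continued minus principal equals (1/42)*sqrt(105).

The rational part is single-valued and drops out of the difference; each branch term changes only by its own monodromy.
(-13/12)*log(1 - β/(5/6)): winding 0 around 5/6, so this term returns to its principal value, contribution 0.
(-1/12)*sqrt(1 - β/(-7/10)): winding -1 is odd, the square root flips sign, contributing -2*(-1/12)*sqrt(1 - (4/5)/(-7/10)) = -2*(-1/12)*sqrt(15/7) = (1/42)*sqrt(105).
Summing the contributions at β = 4/5 gives (1/42)*sqrt(105).


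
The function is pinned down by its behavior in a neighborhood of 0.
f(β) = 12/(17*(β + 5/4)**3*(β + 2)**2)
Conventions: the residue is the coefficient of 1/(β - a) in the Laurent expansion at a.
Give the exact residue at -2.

At the order-2 pole -2 set g(β) = (β - (-2))^2*f(β) = 12/(17*(β + 5/4)**3).
Order-2 pole: residue = g'(a); g'(-2) = -1024/153, so the residue is -1024/153.

The residue is -1024/153.


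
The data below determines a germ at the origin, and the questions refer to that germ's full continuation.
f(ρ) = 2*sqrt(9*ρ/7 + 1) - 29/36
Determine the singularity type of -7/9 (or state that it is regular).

The term (2)*sqrt(1 - ρ/(-7/9)) has argument 1 - -7/9/(-7/9) = 0 at -7/9: a square-root (algebraic, two-sheeted) branch point; the remaining terms are analytic or single-valued there.

The point is an algebraic (square-root) branch point.


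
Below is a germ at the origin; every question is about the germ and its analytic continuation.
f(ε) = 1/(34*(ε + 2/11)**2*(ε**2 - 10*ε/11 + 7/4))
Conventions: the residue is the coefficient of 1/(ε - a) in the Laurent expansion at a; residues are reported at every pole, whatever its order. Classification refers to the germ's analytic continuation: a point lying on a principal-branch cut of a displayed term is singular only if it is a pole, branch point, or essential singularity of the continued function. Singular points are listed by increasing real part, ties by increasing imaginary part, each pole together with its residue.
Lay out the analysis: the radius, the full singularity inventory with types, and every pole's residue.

Radius of convergence at 0: 2/11.
At -2/11: a pole of order 2; residue 149072/15117233.
At (5/11) - ((3/22)*sqrt(83))*i: a pole of order 1; residue (-74536/15117233) - ((1466762/3764191017)*sqrt(83))*i.
At (5/11) + ((3/22)*sqrt(83))*i: a pole of order 1; residue (-74536/15117233) + ((1466762/3764191017)*sqrt(83))*i.

Denominator factor (ε + 2/11)^2: pole of order 2 at -2/11, modulus 2/11.
Denominator factor (ε**2 - 10*ε/11 + 7/4): discriminant -747/121, complex-conjugate roots (5/11) + ((3/22)*sqrt(83))*i and (5/11) - ((3/22)*sqrt(83))*i; poles of order 1, moduli (1/2)*sqrt(7) and (1/2)*sqrt(7).
The radius of convergence is the smallest modulus among the singular points: 2/11.
At the order-2 pole -2/11 set g(ε) = (ε - (-2/11))^2*f(ε) = 1/(34*(ε**2 - 10*ε/11 + 7/4)).
Order-2 pole: residue = g'(a); g'(-2/11) = 149072/15117233, so the residue is 149072/15117233.
The factor ε**2 - 10*ε/11 + 7/4 splits as (ε - a)(ε - a') with a = (5/11) - ((3/22)*sqrt(83))*i, a' = (5/11) + ((3/22)*sqrt(83))*i. At the order-1 pole a set g(ε) = (ε - a)*f(ε) = [1/(34*(ε + 2/11)**2)] / (ε - a').
Simple pole: residue = g(a) at a = (5/11) - ((3/22)*sqrt(83))*i, which is (-74536/15117233) - ((1466762/3764191017)*sqrt(83))*i.
The factor ε**2 - 10*ε/11 + 7/4 splits as (ε - a)(ε - a') with a = (5/11) + ((3/22)*sqrt(83))*i, a' = (5/11) - ((3/22)*sqrt(83))*i. At the order-1 pole a set g(ε) = (ε - a)*f(ε) = [1/(34*(ε + 2/11)**2)] / (ε - a').
Simple pole: residue = g(a) at a = (5/11) + ((3/22)*sqrt(83))*i, which is (-74536/15117233) + ((1466762/3764191017)*sqrt(83))*i.
List the singular points by increasing real part (a conjugate pair: the negative imaginary part first).


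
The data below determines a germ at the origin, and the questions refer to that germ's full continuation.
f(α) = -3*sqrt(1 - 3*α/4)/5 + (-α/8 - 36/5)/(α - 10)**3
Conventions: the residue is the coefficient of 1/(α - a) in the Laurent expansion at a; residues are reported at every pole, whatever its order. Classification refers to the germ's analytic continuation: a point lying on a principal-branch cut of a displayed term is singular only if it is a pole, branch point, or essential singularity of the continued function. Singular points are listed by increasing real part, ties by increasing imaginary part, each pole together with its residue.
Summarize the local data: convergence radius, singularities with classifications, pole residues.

Denominator factor (α - 10)^3: pole of order 3 at 10, modulus 10.
Branch term (-3/5)*sqrt(1 - α/(4/3)): its argument vanishes at α = 4/3, a square-root branch point, modulus 4/3.
The radius of convergence is the smallest modulus among the singular points: 4/3.
The branch term is analytic at 10 and contributes nothing to the residue; only the rational part matters.
At the order-3 pole 10 set g(α) = (α - (10))^3*(rational part) = -α/8 - 36/5.
Order-3 pole: residue = g''(a)/2; g''(10) = 0, so the residue is 0.
List the singular points by increasing real part (a conjugate pair: the negative imaginary part first).

Radius of convergence at 0: 4/3.
At 4/3: an algebraic (square-root) branch point.
At 10: a pole of order 3; residue 0.


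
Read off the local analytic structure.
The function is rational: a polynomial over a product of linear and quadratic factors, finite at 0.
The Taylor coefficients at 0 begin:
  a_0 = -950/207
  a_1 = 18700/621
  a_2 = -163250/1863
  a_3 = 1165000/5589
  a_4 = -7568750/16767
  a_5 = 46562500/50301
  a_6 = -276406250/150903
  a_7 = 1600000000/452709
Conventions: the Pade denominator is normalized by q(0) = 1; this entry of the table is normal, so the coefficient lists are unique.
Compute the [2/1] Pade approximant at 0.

The Pade approximant has numerator coefficients [-950/207, 288300/15019, -240250/15019]; denominator coefficients [1, 4660/1959].

Taylor coefficients needed (read off): a_0 = -950/207, a_1 = 18700/621, a_2 = -163250/1863, a_3 = 1165000/5589.
Write the denominator as Q(w) = 1 + q1*w. Requiring Q*f - P = O(w^4) with deg P <= 2 kills the coefficients of w^3..w^3 in Q*f:
  w^3: a_3 + q1*a_2 = 0, i.e. 1165000/5589 + (-163250/1863)*q1 = 0.
Solving this linear system: q1 = 4660/1959.
The numerator is Q*f truncated at degree 2: P0 = a_0 = -950/207; P1 = a_1 + q1*a_0 = 288300/15019; P2 = a_2 + q1*a_1 = -240250/15019.


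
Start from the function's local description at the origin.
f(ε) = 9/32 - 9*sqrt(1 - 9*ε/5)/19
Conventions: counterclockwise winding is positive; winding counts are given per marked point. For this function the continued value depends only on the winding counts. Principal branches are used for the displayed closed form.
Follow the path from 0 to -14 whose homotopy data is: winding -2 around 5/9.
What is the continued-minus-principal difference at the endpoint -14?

Continued minus principal equals 0.

The rational part is single-valued and drops out of the difference; each branch term changes only by its own monodromy.
(-9/19)*sqrt(1 - ε/(5/9)): winding -2 is even, the square root returns to the same sheet, contribution 0.
Summing the contributions at ε = -14 gives 0.


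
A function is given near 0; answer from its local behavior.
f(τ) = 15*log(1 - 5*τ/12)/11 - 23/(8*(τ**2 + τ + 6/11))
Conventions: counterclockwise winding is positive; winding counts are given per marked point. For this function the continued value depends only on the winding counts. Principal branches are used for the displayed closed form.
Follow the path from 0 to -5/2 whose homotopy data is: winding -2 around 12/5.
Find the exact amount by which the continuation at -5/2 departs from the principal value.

The rational part is single-valued and drops out of the difference; each branch term changes only by its own monodromy.
(15/11)*log(1 - τ/(12/5)): each positive loop around 12/5 adds 2*pi*i to the log, so winding -2 contributes (15/11)*(-2)*2*pi*i = -(60/11)*pi*i.
Summing the contributions at τ = -5/2 gives -(60/11)*pi*i.

Continued minus principal equals -(60/11)*pi*i.


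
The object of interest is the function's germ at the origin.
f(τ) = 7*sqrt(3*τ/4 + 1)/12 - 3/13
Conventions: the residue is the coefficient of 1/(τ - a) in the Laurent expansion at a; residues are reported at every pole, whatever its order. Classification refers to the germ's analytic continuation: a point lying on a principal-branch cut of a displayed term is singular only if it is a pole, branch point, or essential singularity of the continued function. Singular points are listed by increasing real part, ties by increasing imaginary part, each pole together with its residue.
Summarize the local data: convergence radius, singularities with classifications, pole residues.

Radius of convergence at 0: 4/3.
At -4/3: an algebraic (square-root) branch point.

Branch term (7/12)*sqrt(1 - τ/(-4/3)): its argument vanishes at τ = -4/3, a square-root branch point, modulus 4/3.
The radius of convergence is the smallest modulus among the singular points: 4/3.


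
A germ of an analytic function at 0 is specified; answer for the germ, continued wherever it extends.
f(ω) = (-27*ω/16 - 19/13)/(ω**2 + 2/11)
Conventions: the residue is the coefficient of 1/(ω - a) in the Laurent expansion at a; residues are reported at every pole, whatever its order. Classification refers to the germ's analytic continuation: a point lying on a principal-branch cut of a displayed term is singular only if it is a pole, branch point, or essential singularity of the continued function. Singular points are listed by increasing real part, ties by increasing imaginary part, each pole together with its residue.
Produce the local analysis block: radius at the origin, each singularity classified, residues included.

Radius of convergence at 0: (1/11)*sqrt(22).
At -((1/11)*sqrt(22))*i: a pole of order 1; residue (-27/32) - ((19/52)*sqrt(22))*i.
At ((1/11)*sqrt(22))*i: a pole of order 1; residue (-27/32) + ((19/52)*sqrt(22))*i.

Denominator factor (ω**2 + 2/11): discriminant -8/11, complex-conjugate roots ((1/11)*sqrt(22))*i and -((1/11)*sqrt(22))*i; poles of order 1, moduli (1/11)*sqrt(22) and (1/11)*sqrt(22).
The radius of convergence is the smallest modulus among the singular points: (1/11)*sqrt(22).
The factor ω**2 + 2/11 splits as (ω - a)(ω - a') with a = -((1/11)*sqrt(22))*i, a' = ((1/11)*sqrt(22))*i. At the order-1 pole a set g(ω) = (ω - a)*f(ω) = [-27*ω/16 - 19/13] / (ω - a').
Simple pole: residue = g(a) at a = -((1/11)*sqrt(22))*i, which is (-27/32) - ((19/52)*sqrt(22))*i.
The factor ω**2 + 2/11 splits as (ω - a)(ω - a') with a = ((1/11)*sqrt(22))*i, a' = -((1/11)*sqrt(22))*i. At the order-1 pole a set g(ω) = (ω - a)*f(ω) = [-27*ω/16 - 19/13] / (ω - a').
Simple pole: residue = g(a) at a = ((1/11)*sqrt(22))*i, which is (-27/32) + ((19/52)*sqrt(22))*i.
List the singular points by increasing real part (a conjugate pair: the negative imaginary part first).


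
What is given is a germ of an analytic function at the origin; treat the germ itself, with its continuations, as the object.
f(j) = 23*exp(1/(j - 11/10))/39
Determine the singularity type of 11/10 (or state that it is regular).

The exponent 1/(j - (11/10)) has a pole at 11/10, so exp(1/(j - (11/10))) takes every nonzero value near it: an essential singularity (not a pole of any order).

The point is an essential singularity.


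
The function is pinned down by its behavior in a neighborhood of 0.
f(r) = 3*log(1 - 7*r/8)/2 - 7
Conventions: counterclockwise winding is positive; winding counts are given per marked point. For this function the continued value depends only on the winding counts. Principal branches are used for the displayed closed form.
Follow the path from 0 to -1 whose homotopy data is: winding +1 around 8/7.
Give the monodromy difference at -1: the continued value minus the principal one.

Continued minus principal equals (3)*pi*i.

The rational part is single-valued and drops out of the difference; each branch term changes only by its own monodromy.
(3/2)*log(1 - r/(8/7)): each positive loop around 8/7 adds 2*pi*i to the log, so winding +1 contributes (3/2)*(1)*2*pi*i = (3)*pi*i.
Summing the contributions at r = -1 gives (3)*pi*i.


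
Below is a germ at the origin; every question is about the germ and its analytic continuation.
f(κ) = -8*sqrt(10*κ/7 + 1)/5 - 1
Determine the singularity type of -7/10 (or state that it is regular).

The term (-8/5)*sqrt(1 - κ/(-7/10)) has argument 1 - -7/10/(-7/10) = 0 at -7/10: a square-root (algebraic, two-sheeted) branch point; the remaining terms are analytic or single-valued there.

The point is an algebraic (square-root) branch point.


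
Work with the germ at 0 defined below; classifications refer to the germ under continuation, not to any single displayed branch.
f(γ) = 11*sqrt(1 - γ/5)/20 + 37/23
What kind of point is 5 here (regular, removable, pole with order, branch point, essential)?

The term (11/20)*sqrt(1 - γ/(5)) has argument 1 - 5/(5) = 0 at 5: a square-root (algebraic, two-sheeted) branch point; the remaining terms are analytic or single-valued there.

The point is an algebraic (square-root) branch point.


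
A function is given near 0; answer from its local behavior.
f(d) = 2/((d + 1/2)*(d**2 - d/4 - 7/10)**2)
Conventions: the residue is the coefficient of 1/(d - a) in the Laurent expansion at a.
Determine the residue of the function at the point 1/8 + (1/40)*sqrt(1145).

The factor d**2 - d/4 - 7/10 splits as (d - a)(d - a') with a = 1/8 + (1/40)*sqrt(1145), a' = 1/8 - (1/40)*sqrt(1145). At the order-2 pole a set g(d) = (d - a)^2*f(d) = [2/(d + 1/2)] / (d - a')^2.
Order-2 pole: residue = g'(a); g'(1/8 + (1/40)*sqrt(1145)) = -1600/169 + (2248000/8862529)*sqrt(1145), so the residue is -1600/169 + (2248000/8862529)*sqrt(1145).

The residue is -1600/169 + (2248000/8862529)*sqrt(1145).


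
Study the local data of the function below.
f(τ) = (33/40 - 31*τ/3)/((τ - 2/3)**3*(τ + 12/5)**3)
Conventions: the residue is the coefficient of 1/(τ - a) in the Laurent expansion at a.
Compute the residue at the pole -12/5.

At the order-3 pole -12/5 set g(τ) = (τ - (-12/5))^3*f(τ) = (33/40 - 31*τ/3)/(τ - 2/3)**3.
Order-3 pole: residue = g''(a)/2; g''(-12/5) = -178250625/411925952, so the residue is -178250625/823851904.

The residue is -178250625/823851904.


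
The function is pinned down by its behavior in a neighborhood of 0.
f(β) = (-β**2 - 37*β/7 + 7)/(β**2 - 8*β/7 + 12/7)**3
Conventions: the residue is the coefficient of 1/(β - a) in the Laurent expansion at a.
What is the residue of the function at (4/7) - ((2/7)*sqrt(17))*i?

The residue is ((160867/2515456)*sqrt(17))*i.

The factor β**2 - 8*β/7 + 12/7 splits as (β - a)(β - a') with a = (4/7) - ((2/7)*sqrt(17))*i, a' = (4/7) + ((2/7)*sqrt(17))*i. At the order-3 pole a set g(β) = (β - a)^3*f(β) = [-β**2 - 37*β/7 + 7] / (β - a')^3.
Order-3 pole: residue = g''(a)/2; g''((4/7) - ((2/7)*sqrt(17))*i) = ((160867/1257728)*sqrt(17))*i, so the residue is ((160867/2515456)*sqrt(17))*i.


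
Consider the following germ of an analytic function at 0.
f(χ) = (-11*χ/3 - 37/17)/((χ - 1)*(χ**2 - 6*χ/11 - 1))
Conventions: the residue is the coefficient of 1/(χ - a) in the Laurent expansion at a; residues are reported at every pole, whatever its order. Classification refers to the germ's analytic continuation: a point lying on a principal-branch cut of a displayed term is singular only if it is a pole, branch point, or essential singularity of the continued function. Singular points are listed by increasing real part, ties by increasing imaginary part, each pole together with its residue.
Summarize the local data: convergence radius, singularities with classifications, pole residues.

Denominator factor (χ**2 - 6*χ/11 - 1): discriminant 520/121, real irrational roots 3/11 + (1/11)*sqrt(130) and 3/11 - (1/11)*sqrt(130); poles of order 1, moduli 3/11 + (1/11)*sqrt(130) and -3/11 + (1/11)*sqrt(130).
Denominator factor (χ - 1): pole of order 1 at 1, modulus 1.
The radius of convergence is the smallest modulus among the singular points: -3/11 + (1/11)*sqrt(130).
The factor χ**2 - 6*χ/11 - 1 splits as (χ - a)(χ - a') with a = 3/11 - (1/11)*sqrt(130), a' = 3/11 + (1/11)*sqrt(130). At the order-1 pole a set g(χ) = (χ - a)*f(χ) = [(-11*χ/3 - 37/17)/(χ - 1)] / (χ - a').
Simple pole: residue = g(a) at a = 3/11 - (1/11)*sqrt(130), which is -1639/306 + (19283/39780)*sqrt(130).
At the order-1 pole 1 set g(χ) = (χ - (1))*f(χ) = (-11*χ/3 - 37/17)/(χ**2 - 6*χ/11 - 1).
Simple pole: residue = g(a) at a = 1, which is 1639/153.
The factor χ**2 - 6*χ/11 - 1 splits as (χ - a)(χ - a') with a = 3/11 + (1/11)*sqrt(130), a' = 3/11 - (1/11)*sqrt(130). At the order-1 pole a set g(χ) = (χ - a)*f(χ) = [(-11*χ/3 - 37/17)/(χ - 1)] / (χ - a').
Simple pole: residue = g(a) at a = 3/11 + (1/11)*sqrt(130), which is -1639/306 - (19283/39780)*sqrt(130).
List the singular points by increasing real part (a conjugate pair: the negative imaginary part first).

Radius of convergence at 0: -3/11 + (1/11)*sqrt(130).
At 3/11 - (1/11)*sqrt(130): a pole of order 1; residue -1639/306 + (19283/39780)*sqrt(130).
At 1: a pole of order 1; residue 1639/153.
At 3/11 + (1/11)*sqrt(130): a pole of order 1; residue -1639/306 - (19283/39780)*sqrt(130).


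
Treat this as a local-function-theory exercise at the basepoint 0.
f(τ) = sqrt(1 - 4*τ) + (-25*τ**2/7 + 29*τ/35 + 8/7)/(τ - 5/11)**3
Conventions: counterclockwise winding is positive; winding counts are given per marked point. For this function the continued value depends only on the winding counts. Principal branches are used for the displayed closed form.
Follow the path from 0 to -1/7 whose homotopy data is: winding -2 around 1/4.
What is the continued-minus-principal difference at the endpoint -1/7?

The rational part is single-valued and drops out of the difference; each branch term changes only by its own monodromy.
(1)*sqrt(1 - τ/(1/4)): winding -2 is even, the square root returns to the same sheet, contribution 0.
Summing the contributions at τ = -1/7 gives 0.

Continued minus principal equals 0.


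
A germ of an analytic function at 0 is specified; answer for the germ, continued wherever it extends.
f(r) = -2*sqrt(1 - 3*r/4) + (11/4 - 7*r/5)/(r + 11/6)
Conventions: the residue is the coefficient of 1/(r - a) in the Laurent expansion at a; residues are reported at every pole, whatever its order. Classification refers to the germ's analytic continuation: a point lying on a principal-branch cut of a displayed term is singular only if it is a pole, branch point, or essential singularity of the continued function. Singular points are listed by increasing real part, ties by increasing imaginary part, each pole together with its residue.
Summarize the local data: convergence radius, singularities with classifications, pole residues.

Radius of convergence at 0: 4/3.
At -11/6: a pole of order 1; residue 319/60.
At 4/3: an algebraic (square-root) branch point.

Denominator factor (r + 11/6): pole of order 1 at -11/6, modulus 11/6.
Branch term (-2)*sqrt(1 - r/(4/3)): its argument vanishes at r = 4/3, a square-root branch point, modulus 4/3.
The radius of convergence is the smallest modulus among the singular points: 4/3.
The branch term is analytic at -11/6 and contributes nothing to the residue; only the rational part matters.
At the order-1 pole -11/6 set g(r) = (r - (-11/6))*(rational part) = 11/4 - 7*r/5.
Simple pole: residue = g(a) at a = -11/6, which is 319/60.
List the singular points by increasing real part (a conjugate pair: the negative imaginary part first).


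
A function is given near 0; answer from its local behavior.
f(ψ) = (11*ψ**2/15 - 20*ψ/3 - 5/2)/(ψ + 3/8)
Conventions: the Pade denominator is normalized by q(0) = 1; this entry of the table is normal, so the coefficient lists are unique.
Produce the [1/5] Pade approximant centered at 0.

The Pade approximant has numerator coefficients [-20/3, -720289/38970]; denominator coefficients [1, 720289/259800, 22/75, 100793/3247500, 2662/811875, 14641/40593750].

Taylor coefficients needed (expand at 0): a_0 = -20/3, a_1 = 0, a_2 = 88/45, a_3 = -704/135, a_4 = 5632/405, a_5 = -45056/1215, a_6 = 360448/3645.
Write the denominator as Q(ψ) = 1 + q1*ψ + q2*ψ^2 + q3*ψ^3 + q4*ψ^4 + q5*ψ^5. Requiring Q*f - P = O(ψ^7) with deg P <= 1 kills the coefficients of ψ^2..ψ^6 in Q*f:
  ψ^2: a_2 + q1*a_1 + q2*a_0 = 0, i.e. 88/45 + (0)*q1 + (-20/3)*q2 = 0.
  ψ^3: a_3 + q1*a_2 + q2*a_1 + q3*a_0 = 0, i.e. -704/135 + (88/45)*q1 + (0)*q2 + (-20/3)*q3 = 0.
  ψ^4: a_4 + q1*a_3 + q2*a_2 + q3*a_1 + q4*a_0 = 0, i.e. 5632/405 + (-704/135)*q1 + (88/45)*q2 + (0)*q3 + (-20/3)*q4 = 0.
  ψ^5: a_5 + q1*a_4 + q2*a_3 + q3*a_2 + q4*a_1 + q5*a_0 = 0, i.e. -45056/1215 + (5632/405)*q1 + (-704/135)*q2 + (88/45)*q3 + (0)*q4 + (-20/3)*q5 = 0.
  ψ^6: a_6 + q1*a_5 + q2*a_4 + q3*a_3 + q4*a_2 + q5*a_1 = 0, i.e. 360448/3645 + (-45056/1215)*q1 + (5632/405)*q2 + (-704/135)*q3 + (88/45)*q4 + (0)*q5 = 0.
Solving this linear system: q1 = 720289/259800, q2 = 22/75, q3 = 100793/3247500, q4 = 2662/811875, q5 = 14641/40593750.
The numerator is Q*f truncated at degree 1: P0 = a_0 = -20/3; P1 = a_1 + q1*a_0 = -720289/38970.


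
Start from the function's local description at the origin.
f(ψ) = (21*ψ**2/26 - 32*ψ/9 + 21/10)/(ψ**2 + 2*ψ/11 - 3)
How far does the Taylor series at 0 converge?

The radius of convergence is -1/11 + (2/11)*sqrt(91).

Denominator factor (ψ**2 + 2*ψ/11 - 3): discriminant 1456/121, real irrational roots -1/11 + (2/11)*sqrt(91) and -1/11 - (2/11)*sqrt(91); poles of order 1, moduli -1/11 + (2/11)*sqrt(91) and 1/11 + (2/11)*sqrt(91).
The radius of convergence is the smallest modulus among the singular points: -1/11 + (2/11)*sqrt(91).


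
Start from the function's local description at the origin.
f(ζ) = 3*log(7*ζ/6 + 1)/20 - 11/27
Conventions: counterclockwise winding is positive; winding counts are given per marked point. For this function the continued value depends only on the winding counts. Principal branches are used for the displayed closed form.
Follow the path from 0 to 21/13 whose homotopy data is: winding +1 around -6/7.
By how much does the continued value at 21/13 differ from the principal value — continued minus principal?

Continued minus principal equals (3/10)*pi*i.

The rational part is single-valued and drops out of the difference; each branch term changes only by its own monodromy.
(3/20)*log(1 - ζ/(-6/7)): each positive loop around -6/7 adds 2*pi*i to the log, so winding +1 contributes (3/20)*(1)*2*pi*i = (3/10)*pi*i.
Summing the contributions at ζ = 21/13 gives (3/10)*pi*i.


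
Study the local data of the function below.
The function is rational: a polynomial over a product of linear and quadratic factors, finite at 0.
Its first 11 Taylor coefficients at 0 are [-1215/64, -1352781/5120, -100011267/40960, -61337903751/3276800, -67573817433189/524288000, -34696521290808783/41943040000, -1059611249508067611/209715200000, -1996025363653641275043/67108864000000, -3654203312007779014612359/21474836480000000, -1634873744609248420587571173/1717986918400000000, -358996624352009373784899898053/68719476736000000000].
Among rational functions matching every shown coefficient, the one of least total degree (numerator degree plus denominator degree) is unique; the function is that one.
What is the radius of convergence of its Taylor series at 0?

The radius of convergence is 9/8 - (1/24)*sqrt(473).

No rational of total degree below 9 reproduces all 11 coefficients; solving the [2/7] Pade equations on them gives f(r) = (6*r**2/5 - 11*r/32 - 25/24)/((r + 5/8)*(r**2 - 9*r/4 + 4/9)**3), whose expansion matches every shown term.
Denominator factor (r + 5/8): pole of order 1 at -5/8, modulus 5/8.
Denominator factor (r**2 - 9*r/4 + 4/9)^3: discriminant 473/144, real irrational roots 9/8 + (1/24)*sqrt(473) and 9/8 - (1/24)*sqrt(473); poles of order 3, moduli 9/8 + (1/24)*sqrt(473) and 9/8 - (1/24)*sqrt(473).
The radius of convergence is the smallest modulus among the singular points: 9/8 - (1/24)*sqrt(473).


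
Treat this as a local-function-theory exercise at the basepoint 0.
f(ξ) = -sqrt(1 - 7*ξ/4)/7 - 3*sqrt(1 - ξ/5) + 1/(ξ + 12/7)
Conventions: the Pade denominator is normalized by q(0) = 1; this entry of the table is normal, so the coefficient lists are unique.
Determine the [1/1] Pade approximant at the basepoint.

Taylor coefficients needed (expand at 0): a_0 = -215/84, a_1 = 61/720, a_2 = 23171/86400.
Write the denominator as Q(ξ) = 1 + q1*ξ. Requiring Q*f - P = O(ξ^3) with deg P <= 1 kills the coefficients of ξ^2..ξ^2 in Q*f:
  ξ^2: a_2 + q1*a_1 = 0, i.e. 23171/86400 + (61/720)*q1 = 0.
Solving this linear system: q1 = -23171/7320.
The numerator is Q*f truncated at degree 1: P0 = a_0 = -215/84; P1 = a_1 + q1*a_0 = 1677953/204960.

The Pade approximant has numerator coefficients [-215/84, 1677953/204960]; denominator coefficients [1, -23171/7320].


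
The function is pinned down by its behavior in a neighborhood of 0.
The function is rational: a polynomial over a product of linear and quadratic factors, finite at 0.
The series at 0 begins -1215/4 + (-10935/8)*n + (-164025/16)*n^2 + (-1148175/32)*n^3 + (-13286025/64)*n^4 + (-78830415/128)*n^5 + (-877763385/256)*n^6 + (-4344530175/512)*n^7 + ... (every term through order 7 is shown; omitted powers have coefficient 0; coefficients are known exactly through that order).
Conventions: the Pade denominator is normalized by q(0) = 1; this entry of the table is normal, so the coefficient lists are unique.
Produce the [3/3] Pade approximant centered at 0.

Taylor coefficients needed (read off): a_0 = -1215/4, a_1 = -10935/8, a_2 = -164025/16, a_3 = -1148175/32, a_4 = -13286025/64, a_5 = -78830415/128, a_6 = -877763385/256.
Write the denominator as Q(n) = 1 + q1*n + q2*n^2 + q3*n^3. Requiring Q*f - P = O(n^7) with deg P <= 3 kills the coefficients of n^4..n^6 in Q*f:
  n^4: a_4 + q1*a_3 + q2*a_2 + q3*a_1 = 0, i.e. -13286025/64 + (-1148175/32)*q1 + (-164025/16)*q2 + (-10935/8)*q3 = 0.
  n^5: a_5 + q1*a_4 + q2*a_3 + q3*a_2 = 0, i.e. -78830415/128 + (-13286025/64)*q1 + (-1148175/32)*q2 + (-164025/16)*q3 = 0.
  n^6: a_6 + q1*a_5 + q2*a_4 + q3*a_3 = 0, i.e. -877763385/256 + (-78830415/128)*q1 + (-13286025/64)*q2 + (-1148175/32)*q3 = 0.
Solving this linear system: q1 = -99/38, q2 = -1809/95, q3 = 4509/76.
The numerator is Q*f truncated at degree 3: P0 = a_0 = -1215/4; P1 = a_1 + q1*a_0 = -10935/19; P2 = a_2 + q1*a_1 + q2*a_0 = -137781/152; P3 = a_3 + q1*a_2 + q2*a_1 + q3*a_0 = -177147/152.

The Pade approximant has numerator coefficients [-1215/4, -10935/19, -137781/152, -177147/152]; denominator coefficients [1, -99/38, -1809/95, 4509/76].


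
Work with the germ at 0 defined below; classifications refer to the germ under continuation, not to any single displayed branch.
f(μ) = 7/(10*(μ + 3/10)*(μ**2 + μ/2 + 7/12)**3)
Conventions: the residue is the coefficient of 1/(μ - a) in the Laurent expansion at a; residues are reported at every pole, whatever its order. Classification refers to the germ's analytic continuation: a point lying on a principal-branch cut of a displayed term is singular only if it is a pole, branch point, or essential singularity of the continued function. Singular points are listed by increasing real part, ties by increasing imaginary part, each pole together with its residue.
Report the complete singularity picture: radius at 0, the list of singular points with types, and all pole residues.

Denominator factor (μ + 3/10): pole of order 1 at -3/10, modulus 3/10.
Denominator factor (μ**2 + μ/2 + 7/12)^3: discriminant -25/12, complex-conjugate roots (-1/4) + ((5/12)*sqrt(3))*i and (-1/4) - ((5/12)*sqrt(3))*i; poles of order 3, moduli (1/6)*sqrt(21) and (1/6)*sqrt(21).
The radius of convergence is the smallest modulus among the singular points: 3/10.
At the order-1 pole -3/10 set g(μ) = (μ - (-3/10))*f(μ) = 7/(10*(μ**2 + μ/2 + 7/12)**3).
Simple pole: residue = g(a) at a = -3/10, which is 18900000/3869893.
The factor μ**2 + μ/2 + 7/12 splits as (μ - a)(μ - a') with a = (-1/4) - ((5/12)*sqrt(3))*i, a' = (-1/4) + ((5/12)*sqrt(3))*i. At the order-3 pole a set g(μ) = (μ - a)^3*f(μ) = [7/(10*(μ + 3/10))] / (μ - a')^3.
Order-3 pole: residue = g''(a)/2; g''((-1/4) - ((5/12)*sqrt(3))*i) = (-18900000/3869893) + ((4443882912/12093415625)*sqrt(3))*i, so the residue is (-9450000/3869893) + ((2221941456/12093415625)*sqrt(3))*i.
The factor μ**2 + μ/2 + 7/12 splits as (μ - a)(μ - a') with a = (-1/4) + ((5/12)*sqrt(3))*i, a' = (-1/4) - ((5/12)*sqrt(3))*i. At the order-3 pole a set g(μ) = (μ - a)^3*f(μ) = [7/(10*(μ + 3/10))] / (μ - a')^3.
Order-3 pole: residue = g''(a)/2; g''((-1/4) + ((5/12)*sqrt(3))*i) = (-18900000/3869893) - ((4443882912/12093415625)*sqrt(3))*i, so the residue is (-9450000/3869893) - ((2221941456/12093415625)*sqrt(3))*i.
List the singular points by increasing real part (a conjugate pair: the negative imaginary part first).

Radius of convergence at 0: 3/10.
At -3/10: a pole of order 1; residue 18900000/3869893.
At (-1/4) - ((5/12)*sqrt(3))*i: a pole of order 3; residue (-9450000/3869893) + ((2221941456/12093415625)*sqrt(3))*i.
At (-1/4) + ((5/12)*sqrt(3))*i: a pole of order 3; residue (-9450000/3869893) - ((2221941456/12093415625)*sqrt(3))*i.


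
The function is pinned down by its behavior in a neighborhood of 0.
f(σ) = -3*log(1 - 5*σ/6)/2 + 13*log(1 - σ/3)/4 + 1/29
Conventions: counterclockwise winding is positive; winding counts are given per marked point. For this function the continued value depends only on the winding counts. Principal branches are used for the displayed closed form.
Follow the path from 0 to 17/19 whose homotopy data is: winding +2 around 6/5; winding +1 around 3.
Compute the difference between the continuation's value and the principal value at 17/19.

Continued minus principal equals (1/2)*pi*i.

The rational part is single-valued and drops out of the difference; each branch term changes only by its own monodromy.
(-3/2)*log(1 - σ/(6/5)): each positive loop around 6/5 adds 2*pi*i to the log, so winding +2 contributes (-3/2)*(2)*2*pi*i = -(6)*pi*i.
(13/4)*log(1 - σ/(3)): each positive loop around 3 adds 2*pi*i to the log, so winding +1 contributes (13/4)*(1)*2*pi*i = (13/2)*pi*i.
Summing the contributions at σ = 17/19 gives (1/2)*pi*i.


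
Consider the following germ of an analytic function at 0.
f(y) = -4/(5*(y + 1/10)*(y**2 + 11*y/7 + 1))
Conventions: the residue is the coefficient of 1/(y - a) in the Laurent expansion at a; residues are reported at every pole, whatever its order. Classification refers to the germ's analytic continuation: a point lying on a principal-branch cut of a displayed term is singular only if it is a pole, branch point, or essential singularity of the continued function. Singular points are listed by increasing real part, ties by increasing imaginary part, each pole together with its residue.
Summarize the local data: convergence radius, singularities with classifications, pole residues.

Radius of convergence at 0: 1/10.
At (-11/14) - ((5/14)*sqrt(3))*i: a pole of order 1; residue (280/597) + ((896/2985)*sqrt(3))*i.
At (-11/14) + ((5/14)*sqrt(3))*i: a pole of order 1; residue (280/597) - ((896/2985)*sqrt(3))*i.
At -1/10: a pole of order 1; residue -560/597.

Denominator factor (y + 1/10): pole of order 1 at -1/10, modulus 1/10.
Denominator factor (y**2 + 11*y/7 + 1): discriminant -75/49, complex-conjugate roots (-11/14) + ((5/14)*sqrt(3))*i and (-11/14) - ((5/14)*sqrt(3))*i; poles of order 1, moduli 1 and 1.
The radius of convergence is the smallest modulus among the singular points: 1/10.
The factor y**2 + 11*y/7 + 1 splits as (y - a)(y - a') with a = (-11/14) - ((5/14)*sqrt(3))*i, a' = (-11/14) + ((5/14)*sqrt(3))*i. At the order-1 pole a set g(y) = (y - a)*f(y) = [-4/(5*(y + 1/10))] / (y - a').
Simple pole: residue = g(a) at a = (-11/14) - ((5/14)*sqrt(3))*i, which is (280/597) + ((896/2985)*sqrt(3))*i.
The factor y**2 + 11*y/7 + 1 splits as (y - a)(y - a') with a = (-11/14) + ((5/14)*sqrt(3))*i, a' = (-11/14) - ((5/14)*sqrt(3))*i. At the order-1 pole a set g(y) = (y - a)*f(y) = [-4/(5*(y + 1/10))] / (y - a').
Simple pole: residue = g(a) at a = (-11/14) + ((5/14)*sqrt(3))*i, which is (280/597) - ((896/2985)*sqrt(3))*i.
At the order-1 pole -1/10 set g(y) = (y - (-1/10))*f(y) = -4/(5*(y**2 + 11*y/7 + 1)).
Simple pole: residue = g(a) at a = -1/10, which is -560/597.
List the singular points by increasing real part (a conjugate pair: the negative imaginary part first).


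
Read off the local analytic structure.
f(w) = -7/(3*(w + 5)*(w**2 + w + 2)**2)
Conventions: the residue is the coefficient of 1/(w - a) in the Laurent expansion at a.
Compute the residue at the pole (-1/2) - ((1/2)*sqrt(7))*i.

The factor w**2 + w + 2 splits as (w - a)(w - a') with a = (-1/2) - ((1/2)*sqrt(7))*i, a' = (-1/2) + ((1/2)*sqrt(7))*i. At the order-2 pole a set g(w) = (w - a)^2*f(w) = [-7/(3*(w + 5))] / (w - a')^2.
Order-2 pole: residue = g'(a); g'((-1/2) - ((1/2)*sqrt(7))*i) = (7/2904) - ((153/6776)*sqrt(7))*i, so the residue is (7/2904) - ((153/6776)*sqrt(7))*i.

The residue is (7/2904) - ((153/6776)*sqrt(7))*i.


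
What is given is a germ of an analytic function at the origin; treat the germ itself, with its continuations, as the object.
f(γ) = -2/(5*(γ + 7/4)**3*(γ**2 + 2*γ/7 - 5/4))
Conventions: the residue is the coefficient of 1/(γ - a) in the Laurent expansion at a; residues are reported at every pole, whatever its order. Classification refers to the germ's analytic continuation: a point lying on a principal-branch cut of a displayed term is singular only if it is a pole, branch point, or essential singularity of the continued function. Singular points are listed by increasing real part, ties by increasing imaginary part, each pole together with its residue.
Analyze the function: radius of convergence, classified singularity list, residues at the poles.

Radius of convergence at 0: -1/7 + (1/14)*sqrt(249).
At -7/4: a pole of order 3; residue -1206784/756315.
At -1/7 - (1/14)*sqrt(249): a pole of order 1; residue 603392/756315 + (71296/1394981)*sqrt(249).
At -1/7 + (1/14)*sqrt(249): a pole of order 1; residue 603392/756315 - (71296/1394981)*sqrt(249).

Denominator factor (γ + 7/4)^3: pole of order 3 at -7/4, modulus 7/4.
Denominator factor (γ**2 + 2*γ/7 - 5/4): discriminant 249/49, real irrational roots -1/7 + (1/14)*sqrt(249) and -1/7 - (1/14)*sqrt(249); poles of order 1, moduli -1/7 + (1/14)*sqrt(249) and 1/7 + (1/14)*sqrt(249).
The radius of convergence is the smallest modulus among the singular points: -1/7 + (1/14)*sqrt(249).
At the order-3 pole -7/4 set g(γ) = (γ - (-7/4))^3*f(γ) = -2/(5*(γ**2 + 2*γ/7 - 5/4)).
Order-3 pole: residue = g''(a)/2; g''(-7/4) = -2413568/756315, so the residue is -1206784/756315.
The factor γ**2 + 2*γ/7 - 5/4 splits as (γ - a)(γ - a') with a = -1/7 - (1/14)*sqrt(249), a' = -1/7 + (1/14)*sqrt(249). At the order-1 pole a set g(γ) = (γ - a)*f(γ) = [-2/(5*(γ + 7/4)**3)] / (γ - a').
Simple pole: residue = g(a) at a = -1/7 - (1/14)*sqrt(249), which is 603392/756315 + (71296/1394981)*sqrt(249).
The factor γ**2 + 2*γ/7 - 5/4 splits as (γ - a)(γ - a') with a = -1/7 + (1/14)*sqrt(249), a' = -1/7 - (1/14)*sqrt(249). At the order-1 pole a set g(γ) = (γ - a)*f(γ) = [-2/(5*(γ + 7/4)**3)] / (γ - a').
Simple pole: residue = g(a) at a = -1/7 + (1/14)*sqrt(249), which is 603392/756315 - (71296/1394981)*sqrt(249).
List the singular points by increasing real part (a conjugate pair: the negative imaginary part first).
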